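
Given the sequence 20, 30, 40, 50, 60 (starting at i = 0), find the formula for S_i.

Check differences: 30 - 20 = 10
40 - 30 = 10
Common difference d = 10.
First term a = 20.
Formula: S_i = 20 + 10*i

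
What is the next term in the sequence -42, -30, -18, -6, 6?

Differences: -30 - -42 = 12
This is an arithmetic sequence with common difference d = 12.
Next term = 6 + 12 = 18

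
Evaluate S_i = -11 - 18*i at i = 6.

S_6 = -11 + -18*6 = -11 + -108 = -119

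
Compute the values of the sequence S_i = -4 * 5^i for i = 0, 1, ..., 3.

This is a geometric sequence.
i=0: S_0 = -4 * 5^0 = -4
i=1: S_1 = -4 * 5^1 = -20
i=2: S_2 = -4 * 5^2 = -100
i=3: S_3 = -4 * 5^3 = -500
The first 4 terms are: [-4, -20, -100, -500]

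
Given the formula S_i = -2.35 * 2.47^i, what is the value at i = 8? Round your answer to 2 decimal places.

S_8 = -2.35 * 2.47^8 ≈ -2.35 * 1385.4014 ≈ -3255.69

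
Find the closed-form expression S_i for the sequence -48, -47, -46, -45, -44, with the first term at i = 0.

Check differences: -47 - -48 = 1
-46 - -47 = 1
Common difference d = 1.
First term a = -48.
Formula: S_i = -48 + 1*i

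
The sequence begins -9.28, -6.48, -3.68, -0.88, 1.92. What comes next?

Differences: -6.48 - -9.28 = 2.8
This is an arithmetic sequence with common difference d = 2.8.
Next term = 1.92 + 2.8 = 4.72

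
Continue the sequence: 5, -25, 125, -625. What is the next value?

Ratios: -25 / 5 = -5.0
This is a geometric sequence with common ratio r = -5.
Next term = -625 * -5 = 3125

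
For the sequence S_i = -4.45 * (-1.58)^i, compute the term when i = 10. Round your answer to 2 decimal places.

S_10 = -4.45 * (-1.58)^10 ≈ -4.45 * 96.9551 ≈ -431.45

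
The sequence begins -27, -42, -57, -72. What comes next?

Differences: -42 - -27 = -15
This is an arithmetic sequence with common difference d = -15.
Next term = -72 + -15 = -87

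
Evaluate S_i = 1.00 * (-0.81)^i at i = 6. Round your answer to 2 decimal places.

S_6 = 1.0 * (-0.81)^6 ≈ 1.0 * 0.2824 ≈ 0.28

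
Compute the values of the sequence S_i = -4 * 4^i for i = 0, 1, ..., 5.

This is a geometric sequence.
i=0: S_0 = -4 * 4^0 = -4
i=1: S_1 = -4 * 4^1 = -16
i=2: S_2 = -4 * 4^2 = -64
i=3: S_3 = -4 * 4^3 = -256
i=4: S_4 = -4 * 4^4 = -1024
i=5: S_5 = -4 * 4^5 = -4096
The first 6 terms are: [-4, -16, -64, -256, -1024, -4096]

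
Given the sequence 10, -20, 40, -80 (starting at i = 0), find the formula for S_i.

Check ratios: -20 / 10 = -2.0
Common ratio r = -2.
First term a = 10.
Formula: S_i = 10 * (-2)^i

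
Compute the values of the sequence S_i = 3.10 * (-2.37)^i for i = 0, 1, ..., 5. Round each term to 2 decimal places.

This is a geometric sequence.
i=0: S_0 = 3.1 * (-2.37)^0 = 3.1
i=1: S_1 = 3.1 * (-2.37)^1 ≈ -7.35
i=2: S_2 = 3.1 * (-2.37)^2 ≈ 17.41
i=3: S_3 = 3.1 * (-2.37)^3 ≈ -41.27
i=4: S_4 = 3.1 * (-2.37)^4 ≈ 97.8
i=5: S_5 = 3.1 * (-2.37)^5 ≈ -231.79
The first 6 terms are: [3.1, -7.35, 17.41, -41.27, 97.8, -231.79]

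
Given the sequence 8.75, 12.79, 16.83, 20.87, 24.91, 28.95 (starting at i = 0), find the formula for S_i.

Check differences: 12.79 - 8.75 = 4.04
16.83 - 12.79 = 4.04
Common difference d = 4.04.
First term a = 8.75.
Formula: S_i = 8.75 + 4.04*i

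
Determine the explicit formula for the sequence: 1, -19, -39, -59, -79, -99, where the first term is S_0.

Check differences: -19 - 1 = -20
-39 - -19 = -20
Common difference d = -20.
First term a = 1.
Formula: S_i = 1 - 20*i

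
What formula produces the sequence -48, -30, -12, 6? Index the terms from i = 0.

Check differences: -30 - -48 = 18
-12 - -30 = 18
Common difference d = 18.
First term a = -48.
Formula: S_i = -48 + 18*i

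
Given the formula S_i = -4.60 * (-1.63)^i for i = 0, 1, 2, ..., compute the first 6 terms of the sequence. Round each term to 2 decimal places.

This is a geometric sequence.
i=0: S_0 = -4.6 * (-1.63)^0 = -4.6
i=1: S_1 = -4.6 * (-1.63)^1 ≈ 7.5
i=2: S_2 = -4.6 * (-1.63)^2 ≈ -12.22
i=3: S_3 = -4.6 * (-1.63)^3 ≈ 19.92
i=4: S_4 = -4.6 * (-1.63)^4 ≈ -32.47
i=5: S_5 = -4.6 * (-1.63)^5 ≈ 52.93
The first 6 terms are: [-4.6, 7.5, -12.22, 19.92, -32.47, 52.93]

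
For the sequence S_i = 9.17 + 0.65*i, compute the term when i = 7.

S_7 = 9.17 + 0.65*7 = 9.17 + 4.55 = 13.72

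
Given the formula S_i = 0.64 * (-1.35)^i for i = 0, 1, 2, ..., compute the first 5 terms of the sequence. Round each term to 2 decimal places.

This is a geometric sequence.
i=0: S_0 = 0.64 * (-1.35)^0 = 0.64
i=1: S_1 = 0.64 * (-1.35)^1 ≈ -0.86
i=2: S_2 = 0.64 * (-1.35)^2 ≈ 1.17
i=3: S_3 = 0.64 * (-1.35)^3 ≈ -1.57
i=4: S_4 = 0.64 * (-1.35)^4 ≈ 2.13
The first 5 terms are: [0.64, -0.86, 1.17, -1.57, 2.13]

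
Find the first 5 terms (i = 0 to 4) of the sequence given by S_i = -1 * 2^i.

This is a geometric sequence.
i=0: S_0 = -1 * 2^0 = -1
i=1: S_1 = -1 * 2^1 = -2
i=2: S_2 = -1 * 2^2 = -4
i=3: S_3 = -1 * 2^3 = -8
i=4: S_4 = -1 * 2^4 = -16
The first 5 terms are: [-1, -2, -4, -8, -16]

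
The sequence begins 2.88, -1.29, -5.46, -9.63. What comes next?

Differences: -1.29 - 2.88 = -4.17
This is an arithmetic sequence with common difference d = -4.17.
Next term = -9.63 + -4.17 = -13.8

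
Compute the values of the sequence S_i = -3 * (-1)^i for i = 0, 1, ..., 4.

This is a geometric sequence.
i=0: S_0 = -3 * (-1)^0 = -3
i=1: S_1 = -3 * (-1)^1 = 3
i=2: S_2 = -3 * (-1)^2 = -3
i=3: S_3 = -3 * (-1)^3 = 3
i=4: S_4 = -3 * (-1)^4 = -3
The first 5 terms are: [-3, 3, -3, 3, -3]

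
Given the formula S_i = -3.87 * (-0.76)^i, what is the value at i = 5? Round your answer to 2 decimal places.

S_5 = -3.87 * (-0.76)^5 ≈ -3.87 * -0.2536 ≈ 0.98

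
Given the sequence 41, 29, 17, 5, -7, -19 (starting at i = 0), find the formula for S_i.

Check differences: 29 - 41 = -12
17 - 29 = -12
Common difference d = -12.
First term a = 41.
Formula: S_i = 41 - 12*i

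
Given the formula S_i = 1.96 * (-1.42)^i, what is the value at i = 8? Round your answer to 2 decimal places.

S_8 = 1.96 * (-1.42)^8 ≈ 1.96 * 16.5313 ≈ 32.4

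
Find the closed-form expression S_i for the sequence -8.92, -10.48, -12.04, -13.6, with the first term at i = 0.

Check differences: -10.48 - -8.92 = -1.56
-12.04 - -10.48 = -1.56
Common difference d = -1.56.
First term a = -8.92.
Formula: S_i = -8.92 - 1.56*i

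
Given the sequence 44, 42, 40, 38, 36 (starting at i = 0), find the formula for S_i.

Check differences: 42 - 44 = -2
40 - 42 = -2
Common difference d = -2.
First term a = 44.
Formula: S_i = 44 - 2*i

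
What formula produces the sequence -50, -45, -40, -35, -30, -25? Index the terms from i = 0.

Check differences: -45 - -50 = 5
-40 - -45 = 5
Common difference d = 5.
First term a = -50.
Formula: S_i = -50 + 5*i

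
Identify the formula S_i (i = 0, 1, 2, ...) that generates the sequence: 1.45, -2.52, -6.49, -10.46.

Check differences: -2.52 - 1.45 = -3.97
-6.49 - -2.52 = -3.97
Common difference d = -3.97.
First term a = 1.45.
Formula: S_i = 1.45 - 3.97*i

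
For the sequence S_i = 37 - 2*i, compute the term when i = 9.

S_9 = 37 + -2*9 = 37 + -18 = 19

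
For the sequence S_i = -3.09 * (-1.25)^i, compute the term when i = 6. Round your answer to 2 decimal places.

S_6 = -3.09 * (-1.25)^6 ≈ -3.09 * 3.8147 ≈ -11.79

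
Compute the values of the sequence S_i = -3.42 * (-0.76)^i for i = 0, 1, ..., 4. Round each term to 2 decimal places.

This is a geometric sequence.
i=0: S_0 = -3.42 * (-0.76)^0 = -3.42
i=1: S_1 = -3.42 * (-0.76)^1 ≈ 2.6
i=2: S_2 = -3.42 * (-0.76)^2 ≈ -1.98
i=3: S_3 = -3.42 * (-0.76)^3 ≈ 1.5
i=4: S_4 = -3.42 * (-0.76)^4 ≈ -1.14
The first 5 terms are: [-3.42, 2.6, -1.98, 1.5, -1.14]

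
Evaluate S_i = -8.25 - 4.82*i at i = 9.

S_9 = -8.25 + -4.82*9 = -8.25 + -43.38 = -51.63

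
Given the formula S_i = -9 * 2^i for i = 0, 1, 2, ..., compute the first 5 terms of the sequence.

This is a geometric sequence.
i=0: S_0 = -9 * 2^0 = -9
i=1: S_1 = -9 * 2^1 = -18
i=2: S_2 = -9 * 2^2 = -36
i=3: S_3 = -9 * 2^3 = -72
i=4: S_4 = -9 * 2^4 = -144
The first 5 terms are: [-9, -18, -36, -72, -144]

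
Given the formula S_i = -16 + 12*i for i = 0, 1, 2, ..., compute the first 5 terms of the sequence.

This is an arithmetic sequence.
i=0: S_0 = -16 + 12*0 = -16
i=1: S_1 = -16 + 12*1 = -4
i=2: S_2 = -16 + 12*2 = 8
i=3: S_3 = -16 + 12*3 = 20
i=4: S_4 = -16 + 12*4 = 32
The first 5 terms are: [-16, -4, 8, 20, 32]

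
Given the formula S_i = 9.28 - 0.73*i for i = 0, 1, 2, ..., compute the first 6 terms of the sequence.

This is an arithmetic sequence.
i=0: S_0 = 9.28 + -0.73*0 = 9.28
i=1: S_1 = 9.28 + -0.73*1 = 8.55
i=2: S_2 = 9.28 + -0.73*2 = 7.82
i=3: S_3 = 9.28 + -0.73*3 = 7.09
i=4: S_4 = 9.28 + -0.73*4 = 6.36
i=5: S_5 = 9.28 + -0.73*5 = 5.63
The first 6 terms are: [9.28, 8.55, 7.82, 7.09, 6.36, 5.63]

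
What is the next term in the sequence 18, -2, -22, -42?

Differences: -2 - 18 = -20
This is an arithmetic sequence with common difference d = -20.
Next term = -42 + -20 = -62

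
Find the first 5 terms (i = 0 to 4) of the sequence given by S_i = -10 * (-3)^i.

This is a geometric sequence.
i=0: S_0 = -10 * (-3)^0 = -10
i=1: S_1 = -10 * (-3)^1 = 30
i=2: S_2 = -10 * (-3)^2 = -90
i=3: S_3 = -10 * (-3)^3 = 270
i=4: S_4 = -10 * (-3)^4 = -810
The first 5 terms are: [-10, 30, -90, 270, -810]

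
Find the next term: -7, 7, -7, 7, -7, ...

Ratios: 7 / -7 = -1.0
This is a geometric sequence with common ratio r = -1.
Next term = -7 * -1 = 7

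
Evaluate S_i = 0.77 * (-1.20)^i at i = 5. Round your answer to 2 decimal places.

S_5 = 0.77 * (-1.2)^5 ≈ 0.77 * -2.4883 ≈ -1.92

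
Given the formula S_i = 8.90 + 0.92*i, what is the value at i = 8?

S_8 = 8.9 + 0.92*8 = 8.9 + 7.36 = 16.26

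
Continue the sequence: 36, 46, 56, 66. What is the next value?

Differences: 46 - 36 = 10
This is an arithmetic sequence with common difference d = 10.
Next term = 66 + 10 = 76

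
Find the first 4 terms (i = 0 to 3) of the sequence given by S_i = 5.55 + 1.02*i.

This is an arithmetic sequence.
i=0: S_0 = 5.55 + 1.02*0 = 5.55
i=1: S_1 = 5.55 + 1.02*1 = 6.57
i=2: S_2 = 5.55 + 1.02*2 = 7.59
i=3: S_3 = 5.55 + 1.02*3 = 8.61
The first 4 terms are: [5.55, 6.57, 7.59, 8.61]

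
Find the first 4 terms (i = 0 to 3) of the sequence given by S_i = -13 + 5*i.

This is an arithmetic sequence.
i=0: S_0 = -13 + 5*0 = -13
i=1: S_1 = -13 + 5*1 = -8
i=2: S_2 = -13 + 5*2 = -3
i=3: S_3 = -13 + 5*3 = 2
The first 4 terms are: [-13, -8, -3, 2]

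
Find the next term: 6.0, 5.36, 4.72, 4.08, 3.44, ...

Differences: 5.36 - 6.0 = -0.64
This is an arithmetic sequence with common difference d = -0.64.
Next term = 3.44 + -0.64 = 2.8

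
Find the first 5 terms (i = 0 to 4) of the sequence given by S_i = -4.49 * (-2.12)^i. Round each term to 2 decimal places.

This is a geometric sequence.
i=0: S_0 = -4.49 * (-2.12)^0 = -4.49
i=1: S_1 = -4.49 * (-2.12)^1 ≈ 9.52
i=2: S_2 = -4.49 * (-2.12)^2 ≈ -20.18
i=3: S_3 = -4.49 * (-2.12)^3 ≈ 42.78
i=4: S_4 = -4.49 * (-2.12)^4 ≈ -90.7
The first 5 terms are: [-4.49, 9.52, -20.18, 42.78, -90.7]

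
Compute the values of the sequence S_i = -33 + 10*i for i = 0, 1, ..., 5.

This is an arithmetic sequence.
i=0: S_0 = -33 + 10*0 = -33
i=1: S_1 = -33 + 10*1 = -23
i=2: S_2 = -33 + 10*2 = -13
i=3: S_3 = -33 + 10*3 = -3
i=4: S_4 = -33 + 10*4 = 7
i=5: S_5 = -33 + 10*5 = 17
The first 6 terms are: [-33, -23, -13, -3, 7, 17]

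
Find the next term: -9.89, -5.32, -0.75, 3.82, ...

Differences: -5.32 - -9.89 = 4.57
This is an arithmetic sequence with common difference d = 4.57.
Next term = 3.82 + 4.57 = 8.39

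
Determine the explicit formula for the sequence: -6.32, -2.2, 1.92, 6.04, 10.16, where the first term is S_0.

Check differences: -2.2 - -6.32 = 4.12
1.92 - -2.2 = 4.12
Common difference d = 4.12.
First term a = -6.32.
Formula: S_i = -6.32 + 4.12*i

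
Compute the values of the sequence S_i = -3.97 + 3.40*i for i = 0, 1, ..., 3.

This is an arithmetic sequence.
i=0: S_0 = -3.97 + 3.4*0 = -3.97
i=1: S_1 = -3.97 + 3.4*1 = -0.57
i=2: S_2 = -3.97 + 3.4*2 = 2.83
i=3: S_3 = -3.97 + 3.4*3 = 6.23
The first 4 terms are: [-3.97, -0.57, 2.83, 6.23]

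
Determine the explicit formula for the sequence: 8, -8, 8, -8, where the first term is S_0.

Check ratios: -8 / 8 = -1.0
Common ratio r = -1.
First term a = 8.
Formula: S_i = 8 * (-1)^i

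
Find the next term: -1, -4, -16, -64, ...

Ratios: -4 / -1 = 4.0
This is a geometric sequence with common ratio r = 4.
Next term = -64 * 4 = -256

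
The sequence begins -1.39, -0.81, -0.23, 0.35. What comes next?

Differences: -0.81 - -1.39 = 0.58
This is an arithmetic sequence with common difference d = 0.58.
Next term = 0.35 + 0.58 = 0.93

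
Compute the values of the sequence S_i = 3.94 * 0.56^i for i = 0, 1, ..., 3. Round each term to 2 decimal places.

This is a geometric sequence.
i=0: S_0 = 3.94 * 0.56^0 = 3.94
i=1: S_1 = 3.94 * 0.56^1 ≈ 2.21
i=2: S_2 = 3.94 * 0.56^2 ≈ 1.24
i=3: S_3 = 3.94 * 0.56^3 ≈ 0.69
The first 4 terms are: [3.94, 2.21, 1.24, 0.69]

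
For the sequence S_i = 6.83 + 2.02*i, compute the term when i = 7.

S_7 = 6.83 + 2.02*7 = 6.83 + 14.14 = 20.97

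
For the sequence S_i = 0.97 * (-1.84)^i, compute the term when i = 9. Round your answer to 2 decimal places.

S_9 = 0.97 * (-1.84)^9 ≈ 0.97 * -241.7466 ≈ -234.49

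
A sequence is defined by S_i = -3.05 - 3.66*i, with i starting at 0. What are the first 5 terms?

This is an arithmetic sequence.
i=0: S_0 = -3.05 + -3.66*0 = -3.05
i=1: S_1 = -3.05 + -3.66*1 = -6.71
i=2: S_2 = -3.05 + -3.66*2 = -10.37
i=3: S_3 = -3.05 + -3.66*3 = -14.03
i=4: S_4 = -3.05 + -3.66*4 = -17.69
The first 5 terms are: [-3.05, -6.71, -10.37, -14.03, -17.69]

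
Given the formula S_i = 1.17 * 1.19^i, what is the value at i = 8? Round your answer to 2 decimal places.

S_8 = 1.17 * 1.19^8 ≈ 1.17 * 4.0214 ≈ 4.71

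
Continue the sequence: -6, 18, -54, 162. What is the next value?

Ratios: 18 / -6 = -3.0
This is a geometric sequence with common ratio r = -3.
Next term = 162 * -3 = -486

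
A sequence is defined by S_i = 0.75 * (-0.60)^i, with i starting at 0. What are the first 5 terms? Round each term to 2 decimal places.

This is a geometric sequence.
i=0: S_0 = 0.75 * (-0.6)^0 = 0.75
i=1: S_1 = 0.75 * (-0.6)^1 = -0.45
i=2: S_2 = 0.75 * (-0.6)^2 = 0.27
i=3: S_3 = 0.75 * (-0.6)^3 ≈ -0.16
i=4: S_4 = 0.75 * (-0.6)^4 ≈ 0.1
The first 5 terms are: [0.75, -0.45, 0.27, -0.16, 0.1]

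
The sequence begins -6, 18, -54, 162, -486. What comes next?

Ratios: 18 / -6 = -3.0
This is a geometric sequence with common ratio r = -3.
Next term = -486 * -3 = 1458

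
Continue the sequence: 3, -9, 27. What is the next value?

Ratios: -9 / 3 = -3.0
This is a geometric sequence with common ratio r = -3.
Next term = 27 * -3 = -81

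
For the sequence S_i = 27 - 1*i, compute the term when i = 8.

S_8 = 27 + -1*8 = 27 + -8 = 19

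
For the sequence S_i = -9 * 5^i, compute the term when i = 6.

S_6 = -9 * 5^6 = -9 * 15625 = -140625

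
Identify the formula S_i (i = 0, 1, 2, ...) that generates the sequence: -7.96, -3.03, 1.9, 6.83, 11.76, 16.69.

Check differences: -3.03 - -7.96 = 4.93
1.9 - -3.03 = 4.93
Common difference d = 4.93.
First term a = -7.96.
Formula: S_i = -7.96 + 4.93*i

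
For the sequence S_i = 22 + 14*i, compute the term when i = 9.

S_9 = 22 + 14*9 = 22 + 126 = 148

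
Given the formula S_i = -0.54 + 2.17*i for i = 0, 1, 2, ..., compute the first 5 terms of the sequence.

This is an arithmetic sequence.
i=0: S_0 = -0.54 + 2.17*0 = -0.54
i=1: S_1 = -0.54 + 2.17*1 = 1.63
i=2: S_2 = -0.54 + 2.17*2 = 3.8
i=3: S_3 = -0.54 + 2.17*3 = 5.97
i=4: S_4 = -0.54 + 2.17*4 = 8.14
The first 5 terms are: [-0.54, 1.63, 3.8, 5.97, 8.14]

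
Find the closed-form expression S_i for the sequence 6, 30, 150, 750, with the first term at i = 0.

Check ratios: 30 / 6 = 5.0
Common ratio r = 5.
First term a = 6.
Formula: S_i = 6 * 5^i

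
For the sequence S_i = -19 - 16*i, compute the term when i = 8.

S_8 = -19 + -16*8 = -19 + -128 = -147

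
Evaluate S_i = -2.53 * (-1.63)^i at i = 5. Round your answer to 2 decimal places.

S_5 = -2.53 * (-1.63)^5 ≈ -2.53 * -11.5064 ≈ 29.11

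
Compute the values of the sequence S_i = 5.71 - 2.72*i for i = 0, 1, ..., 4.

This is an arithmetic sequence.
i=0: S_0 = 5.71 + -2.72*0 = 5.71
i=1: S_1 = 5.71 + -2.72*1 = 2.99
i=2: S_2 = 5.71 + -2.72*2 = 0.27
i=3: S_3 = 5.71 + -2.72*3 = -2.45
i=4: S_4 = 5.71 + -2.72*4 = -5.17
The first 5 terms are: [5.71, 2.99, 0.27, -2.45, -5.17]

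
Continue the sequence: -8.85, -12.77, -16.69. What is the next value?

Differences: -12.77 - -8.85 = -3.92
This is an arithmetic sequence with common difference d = -3.92.
Next term = -16.69 + -3.92 = -20.61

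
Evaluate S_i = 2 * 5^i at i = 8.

S_8 = 2 * 5^8 = 2 * 390625 = 781250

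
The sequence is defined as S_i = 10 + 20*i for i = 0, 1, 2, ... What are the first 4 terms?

This is an arithmetic sequence.
i=0: S_0 = 10 + 20*0 = 10
i=1: S_1 = 10 + 20*1 = 30
i=2: S_2 = 10 + 20*2 = 50
i=3: S_3 = 10 + 20*3 = 70
The first 4 terms are: [10, 30, 50, 70]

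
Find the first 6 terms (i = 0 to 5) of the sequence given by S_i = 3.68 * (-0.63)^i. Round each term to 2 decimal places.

This is a geometric sequence.
i=0: S_0 = 3.68 * (-0.63)^0 = 3.68
i=1: S_1 = 3.68 * (-0.63)^1 ≈ -2.32
i=2: S_2 = 3.68 * (-0.63)^2 ≈ 1.46
i=3: S_3 = 3.68 * (-0.63)^3 ≈ -0.92
i=4: S_4 = 3.68 * (-0.63)^4 ≈ 0.58
i=5: S_5 = 3.68 * (-0.63)^5 ≈ -0.37
The first 6 terms are: [3.68, -2.32, 1.46, -0.92, 0.58, -0.37]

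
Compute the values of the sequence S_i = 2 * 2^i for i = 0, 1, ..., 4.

This is a geometric sequence.
i=0: S_0 = 2 * 2^0 = 2
i=1: S_1 = 2 * 2^1 = 4
i=2: S_2 = 2 * 2^2 = 8
i=3: S_3 = 2 * 2^3 = 16
i=4: S_4 = 2 * 2^4 = 32
The first 5 terms are: [2, 4, 8, 16, 32]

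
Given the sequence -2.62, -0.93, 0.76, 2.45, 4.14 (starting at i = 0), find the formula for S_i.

Check differences: -0.93 - -2.62 = 1.69
0.76 - -0.93 = 1.69
Common difference d = 1.69.
First term a = -2.62.
Formula: S_i = -2.62 + 1.69*i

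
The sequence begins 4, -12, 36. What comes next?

Ratios: -12 / 4 = -3.0
This is a geometric sequence with common ratio r = -3.
Next term = 36 * -3 = -108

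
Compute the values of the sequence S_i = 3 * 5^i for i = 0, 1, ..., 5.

This is a geometric sequence.
i=0: S_0 = 3 * 5^0 = 3
i=1: S_1 = 3 * 5^1 = 15
i=2: S_2 = 3 * 5^2 = 75
i=3: S_3 = 3 * 5^3 = 375
i=4: S_4 = 3 * 5^4 = 1875
i=5: S_5 = 3 * 5^5 = 9375
The first 6 terms are: [3, 15, 75, 375, 1875, 9375]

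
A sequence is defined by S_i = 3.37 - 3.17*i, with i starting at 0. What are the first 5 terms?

This is an arithmetic sequence.
i=0: S_0 = 3.37 + -3.17*0 = 3.37
i=1: S_1 = 3.37 + -3.17*1 = 0.2
i=2: S_2 = 3.37 + -3.17*2 = -2.97
i=3: S_3 = 3.37 + -3.17*3 = -6.14
i=4: S_4 = 3.37 + -3.17*4 = -9.31
The first 5 terms are: [3.37, 0.2, -2.97, -6.14, -9.31]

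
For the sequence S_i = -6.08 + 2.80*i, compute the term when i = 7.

S_7 = -6.08 + 2.8*7 = -6.08 + 19.6 = 13.52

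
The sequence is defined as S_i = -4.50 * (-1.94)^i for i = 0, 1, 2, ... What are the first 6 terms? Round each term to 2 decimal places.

This is a geometric sequence.
i=0: S_0 = -4.5 * (-1.94)^0 = -4.5
i=1: S_1 = -4.5 * (-1.94)^1 = 8.73
i=2: S_2 = -4.5 * (-1.94)^2 ≈ -16.94
i=3: S_3 = -4.5 * (-1.94)^3 ≈ 32.86
i=4: S_4 = -4.5 * (-1.94)^4 ≈ -63.74
i=5: S_5 = -4.5 * (-1.94)^5 ≈ 123.66
The first 6 terms are: [-4.5, 8.73, -16.94, 32.86, -63.74, 123.66]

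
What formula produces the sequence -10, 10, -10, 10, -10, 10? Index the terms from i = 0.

Check ratios: 10 / -10 = -1.0
Common ratio r = -1.
First term a = -10.
Formula: S_i = -10 * (-1)^i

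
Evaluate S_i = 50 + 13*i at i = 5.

S_5 = 50 + 13*5 = 50 + 65 = 115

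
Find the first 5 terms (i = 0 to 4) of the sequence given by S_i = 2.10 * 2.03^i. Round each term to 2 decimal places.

This is a geometric sequence.
i=0: S_0 = 2.1 * 2.03^0 = 2.1
i=1: S_1 = 2.1 * 2.03^1 ≈ 4.26
i=2: S_2 = 2.1 * 2.03^2 ≈ 8.65
i=3: S_3 = 2.1 * 2.03^3 ≈ 17.57
i=4: S_4 = 2.1 * 2.03^4 ≈ 35.66
The first 5 terms are: [2.1, 4.26, 8.65, 17.57, 35.66]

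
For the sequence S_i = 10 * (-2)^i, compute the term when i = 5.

S_5 = 10 * (-2)^5 = 10 * -32 = -320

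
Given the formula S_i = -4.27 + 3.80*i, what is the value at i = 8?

S_8 = -4.27 + 3.8*8 = -4.27 + 30.4 = 26.13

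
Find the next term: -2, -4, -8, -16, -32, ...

Ratios: -4 / -2 = 2.0
This is a geometric sequence with common ratio r = 2.
Next term = -32 * 2 = -64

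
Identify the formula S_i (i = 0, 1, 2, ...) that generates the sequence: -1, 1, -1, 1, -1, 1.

Check ratios: 1 / -1 = -1.0
Common ratio r = -1.
First term a = -1.
Formula: S_i = -1 * (-1)^i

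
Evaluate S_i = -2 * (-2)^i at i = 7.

S_7 = -2 * (-2)^7 = -2 * -128 = 256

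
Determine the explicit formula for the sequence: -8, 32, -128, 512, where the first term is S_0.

Check ratios: 32 / -8 = -4.0
Common ratio r = -4.
First term a = -8.
Formula: S_i = -8 * (-4)^i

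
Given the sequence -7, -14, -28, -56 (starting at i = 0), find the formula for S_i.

Check ratios: -14 / -7 = 2.0
Common ratio r = 2.
First term a = -7.
Formula: S_i = -7 * 2^i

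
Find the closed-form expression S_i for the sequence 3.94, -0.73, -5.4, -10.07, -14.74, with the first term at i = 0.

Check differences: -0.73 - 3.94 = -4.67
-5.4 - -0.73 = -4.67
Common difference d = -4.67.
First term a = 3.94.
Formula: S_i = 3.94 - 4.67*i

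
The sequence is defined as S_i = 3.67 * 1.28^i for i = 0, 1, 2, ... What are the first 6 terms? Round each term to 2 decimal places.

This is a geometric sequence.
i=0: S_0 = 3.67 * 1.28^0 = 3.67
i=1: S_1 = 3.67 * 1.28^1 ≈ 4.7
i=2: S_2 = 3.67 * 1.28^2 ≈ 6.01
i=3: S_3 = 3.67 * 1.28^3 ≈ 7.7
i=4: S_4 = 3.67 * 1.28^4 ≈ 9.85
i=5: S_5 = 3.67 * 1.28^5 ≈ 12.61
The first 6 terms are: [3.67, 4.7, 6.01, 7.7, 9.85, 12.61]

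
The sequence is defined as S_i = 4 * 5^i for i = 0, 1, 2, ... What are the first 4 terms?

This is a geometric sequence.
i=0: S_0 = 4 * 5^0 = 4
i=1: S_1 = 4 * 5^1 = 20
i=2: S_2 = 4 * 5^2 = 100
i=3: S_3 = 4 * 5^3 = 500
The first 4 terms are: [4, 20, 100, 500]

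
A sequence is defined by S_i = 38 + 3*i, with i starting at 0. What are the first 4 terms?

This is an arithmetic sequence.
i=0: S_0 = 38 + 3*0 = 38
i=1: S_1 = 38 + 3*1 = 41
i=2: S_2 = 38 + 3*2 = 44
i=3: S_3 = 38 + 3*3 = 47
The first 4 terms are: [38, 41, 44, 47]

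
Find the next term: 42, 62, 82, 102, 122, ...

Differences: 62 - 42 = 20
This is an arithmetic sequence with common difference d = 20.
Next term = 122 + 20 = 142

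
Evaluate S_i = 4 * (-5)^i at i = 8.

S_8 = 4 * (-5)^8 = 4 * 390625 = 1562500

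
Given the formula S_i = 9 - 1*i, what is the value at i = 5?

S_5 = 9 + -1*5 = 9 + -5 = 4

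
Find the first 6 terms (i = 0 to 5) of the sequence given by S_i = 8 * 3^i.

This is a geometric sequence.
i=0: S_0 = 8 * 3^0 = 8
i=1: S_1 = 8 * 3^1 = 24
i=2: S_2 = 8 * 3^2 = 72
i=3: S_3 = 8 * 3^3 = 216
i=4: S_4 = 8 * 3^4 = 648
i=5: S_5 = 8 * 3^5 = 1944
The first 6 terms are: [8, 24, 72, 216, 648, 1944]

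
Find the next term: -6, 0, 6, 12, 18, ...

Differences: 0 - -6 = 6
This is an arithmetic sequence with common difference d = 6.
Next term = 18 + 6 = 24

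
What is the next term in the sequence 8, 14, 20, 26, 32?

Differences: 14 - 8 = 6
This is an arithmetic sequence with common difference d = 6.
Next term = 32 + 6 = 38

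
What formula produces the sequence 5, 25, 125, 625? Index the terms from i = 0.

Check ratios: 25 / 5 = 5.0
Common ratio r = 5.
First term a = 5.
Formula: S_i = 5 * 5^i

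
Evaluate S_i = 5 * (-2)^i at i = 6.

S_6 = 5 * (-2)^6 = 5 * 64 = 320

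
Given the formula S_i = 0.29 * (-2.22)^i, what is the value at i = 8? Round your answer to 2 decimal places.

S_8 = 0.29 * (-2.22)^8 ≈ 0.29 * 589.9617 ≈ 171.09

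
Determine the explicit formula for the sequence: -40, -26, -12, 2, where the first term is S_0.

Check differences: -26 - -40 = 14
-12 - -26 = 14
Common difference d = 14.
First term a = -40.
Formula: S_i = -40 + 14*i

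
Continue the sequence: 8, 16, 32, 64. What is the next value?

Ratios: 16 / 8 = 2.0
This is a geometric sequence with common ratio r = 2.
Next term = 64 * 2 = 128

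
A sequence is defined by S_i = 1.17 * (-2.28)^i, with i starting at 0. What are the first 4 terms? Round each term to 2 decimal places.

This is a geometric sequence.
i=0: S_0 = 1.17 * (-2.28)^0 = 1.17
i=1: S_1 = 1.17 * (-2.28)^1 ≈ -2.67
i=2: S_2 = 1.17 * (-2.28)^2 ≈ 6.08
i=3: S_3 = 1.17 * (-2.28)^3 ≈ -13.87
The first 4 terms are: [1.17, -2.67, 6.08, -13.87]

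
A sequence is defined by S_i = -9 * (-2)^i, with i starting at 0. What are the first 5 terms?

This is a geometric sequence.
i=0: S_0 = -9 * (-2)^0 = -9
i=1: S_1 = -9 * (-2)^1 = 18
i=2: S_2 = -9 * (-2)^2 = -36
i=3: S_3 = -9 * (-2)^3 = 72
i=4: S_4 = -9 * (-2)^4 = -144
The first 5 terms are: [-9, 18, -36, 72, -144]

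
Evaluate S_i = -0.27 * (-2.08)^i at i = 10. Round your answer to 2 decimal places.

S_10 = -0.27 * (-2.08)^10 ≈ -0.27 * 1515.7701 ≈ -409.26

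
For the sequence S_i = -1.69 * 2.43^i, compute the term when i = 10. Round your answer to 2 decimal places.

S_10 = -1.69 * 2.43^10 ≈ -1.69 * 7178.9799 ≈ -12132.48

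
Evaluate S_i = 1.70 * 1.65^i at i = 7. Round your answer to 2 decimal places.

S_7 = 1.7 * 1.65^7 ≈ 1.7 * 33.2957 ≈ 56.6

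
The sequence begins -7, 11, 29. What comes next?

Differences: 11 - -7 = 18
This is an arithmetic sequence with common difference d = 18.
Next term = 29 + 18 = 47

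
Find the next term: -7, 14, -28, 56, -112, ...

Ratios: 14 / -7 = -2.0
This is a geometric sequence with common ratio r = -2.
Next term = -112 * -2 = 224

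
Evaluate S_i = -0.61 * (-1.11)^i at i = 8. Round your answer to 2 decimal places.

S_8 = -0.61 * (-1.11)^8 ≈ -0.61 * 2.3045 ≈ -1.41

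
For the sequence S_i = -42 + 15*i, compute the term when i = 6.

S_6 = -42 + 15*6 = -42 + 90 = 48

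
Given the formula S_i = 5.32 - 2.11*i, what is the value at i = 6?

S_6 = 5.32 + -2.11*6 = 5.32 + -12.66 = -7.34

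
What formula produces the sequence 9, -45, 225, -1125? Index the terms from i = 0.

Check ratios: -45 / 9 = -5.0
Common ratio r = -5.
First term a = 9.
Formula: S_i = 9 * (-5)^i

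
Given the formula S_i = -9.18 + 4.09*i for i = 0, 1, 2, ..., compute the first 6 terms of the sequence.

This is an arithmetic sequence.
i=0: S_0 = -9.18 + 4.09*0 = -9.18
i=1: S_1 = -9.18 + 4.09*1 = -5.09
i=2: S_2 = -9.18 + 4.09*2 = -1.0
i=3: S_3 = -9.18 + 4.09*3 = 3.09
i=4: S_4 = -9.18 + 4.09*4 = 7.18
i=5: S_5 = -9.18 + 4.09*5 = 11.27
The first 6 terms are: [-9.18, -5.09, -1.0, 3.09, 7.18, 11.27]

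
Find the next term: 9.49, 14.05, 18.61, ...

Differences: 14.05 - 9.49 = 4.56
This is an arithmetic sequence with common difference d = 4.56.
Next term = 18.61 + 4.56 = 23.17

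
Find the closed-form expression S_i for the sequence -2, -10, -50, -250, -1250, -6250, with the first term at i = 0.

Check ratios: -10 / -2 = 5.0
Common ratio r = 5.
First term a = -2.
Formula: S_i = -2 * 5^i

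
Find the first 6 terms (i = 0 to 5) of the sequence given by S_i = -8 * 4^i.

This is a geometric sequence.
i=0: S_0 = -8 * 4^0 = -8
i=1: S_1 = -8 * 4^1 = -32
i=2: S_2 = -8 * 4^2 = -128
i=3: S_3 = -8 * 4^3 = -512
i=4: S_4 = -8 * 4^4 = -2048
i=5: S_5 = -8 * 4^5 = -8192
The first 6 terms are: [-8, -32, -128, -512, -2048, -8192]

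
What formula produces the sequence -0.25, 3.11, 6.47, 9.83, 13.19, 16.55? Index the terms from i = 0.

Check differences: 3.11 - -0.25 = 3.36
6.47 - 3.11 = 3.36
Common difference d = 3.36.
First term a = -0.25.
Formula: S_i = -0.25 + 3.36*i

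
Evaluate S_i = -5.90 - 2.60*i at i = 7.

S_7 = -5.9 + -2.6*7 = -5.9 + -18.2 = -24.1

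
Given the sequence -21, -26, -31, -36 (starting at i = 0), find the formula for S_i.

Check differences: -26 - -21 = -5
-31 - -26 = -5
Common difference d = -5.
First term a = -21.
Formula: S_i = -21 - 5*i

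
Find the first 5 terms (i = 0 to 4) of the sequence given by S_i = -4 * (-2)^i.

This is a geometric sequence.
i=0: S_0 = -4 * (-2)^0 = -4
i=1: S_1 = -4 * (-2)^1 = 8
i=2: S_2 = -4 * (-2)^2 = -16
i=3: S_3 = -4 * (-2)^3 = 32
i=4: S_4 = -4 * (-2)^4 = -64
The first 5 terms are: [-4, 8, -16, 32, -64]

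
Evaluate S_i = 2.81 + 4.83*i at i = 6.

S_6 = 2.81 + 4.83*6 = 2.81 + 28.98 = 31.79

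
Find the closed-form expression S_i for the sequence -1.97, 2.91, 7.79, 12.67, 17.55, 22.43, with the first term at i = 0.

Check differences: 2.91 - -1.97 = 4.88
7.79 - 2.91 = 4.88
Common difference d = 4.88.
First term a = -1.97.
Formula: S_i = -1.97 + 4.88*i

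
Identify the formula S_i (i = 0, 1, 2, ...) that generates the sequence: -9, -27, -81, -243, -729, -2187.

Check ratios: -27 / -9 = 3.0
Common ratio r = 3.
First term a = -9.
Formula: S_i = -9 * 3^i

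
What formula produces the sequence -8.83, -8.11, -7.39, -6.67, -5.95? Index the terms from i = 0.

Check differences: -8.11 - -8.83 = 0.72
-7.39 - -8.11 = 0.72
Common difference d = 0.72.
First term a = -8.83.
Formula: S_i = -8.83 + 0.72*i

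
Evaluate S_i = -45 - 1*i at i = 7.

S_7 = -45 + -1*7 = -45 + -7 = -52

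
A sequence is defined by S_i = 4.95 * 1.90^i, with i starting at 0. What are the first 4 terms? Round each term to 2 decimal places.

This is a geometric sequence.
i=0: S_0 = 4.95 * 1.9^0 = 4.95
i=1: S_1 = 4.95 * 1.9^1 ≈ 9.41
i=2: S_2 = 4.95 * 1.9^2 ≈ 17.87
i=3: S_3 = 4.95 * 1.9^3 ≈ 33.95
The first 4 terms are: [4.95, 9.41, 17.87, 33.95]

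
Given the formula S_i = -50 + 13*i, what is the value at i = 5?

S_5 = -50 + 13*5 = -50 + 65 = 15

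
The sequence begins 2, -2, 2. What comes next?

Ratios: -2 / 2 = -1.0
This is a geometric sequence with common ratio r = -1.
Next term = 2 * -1 = -2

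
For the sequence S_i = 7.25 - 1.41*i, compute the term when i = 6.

S_6 = 7.25 + -1.41*6 = 7.25 + -8.46 = -1.21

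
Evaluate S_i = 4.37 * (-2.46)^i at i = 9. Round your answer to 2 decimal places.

S_9 = 4.37 * (-2.46)^9 ≈ 4.37 * -3299.2556 ≈ -14417.75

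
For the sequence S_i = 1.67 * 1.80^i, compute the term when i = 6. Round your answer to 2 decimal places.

S_6 = 1.67 * 1.8^6 ≈ 1.67 * 34.0122 ≈ 56.8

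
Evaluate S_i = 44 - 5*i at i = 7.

S_7 = 44 + -5*7 = 44 + -35 = 9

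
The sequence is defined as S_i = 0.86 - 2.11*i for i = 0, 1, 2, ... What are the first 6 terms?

This is an arithmetic sequence.
i=0: S_0 = 0.86 + -2.11*0 = 0.86
i=1: S_1 = 0.86 + -2.11*1 = -1.25
i=2: S_2 = 0.86 + -2.11*2 = -3.36
i=3: S_3 = 0.86 + -2.11*3 = -5.47
i=4: S_4 = 0.86 + -2.11*4 = -7.58
i=5: S_5 = 0.86 + -2.11*5 = -9.69
The first 6 terms are: [0.86, -1.25, -3.36, -5.47, -7.58, -9.69]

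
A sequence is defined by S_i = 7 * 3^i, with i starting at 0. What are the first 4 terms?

This is a geometric sequence.
i=0: S_0 = 7 * 3^0 = 7
i=1: S_1 = 7 * 3^1 = 21
i=2: S_2 = 7 * 3^2 = 63
i=3: S_3 = 7 * 3^3 = 189
The first 4 terms are: [7, 21, 63, 189]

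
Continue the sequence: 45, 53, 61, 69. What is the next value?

Differences: 53 - 45 = 8
This is an arithmetic sequence with common difference d = 8.
Next term = 69 + 8 = 77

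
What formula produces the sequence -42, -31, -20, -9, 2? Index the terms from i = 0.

Check differences: -31 - -42 = 11
-20 - -31 = 11
Common difference d = 11.
First term a = -42.
Formula: S_i = -42 + 11*i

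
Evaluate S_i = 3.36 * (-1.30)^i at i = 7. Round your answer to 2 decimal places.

S_7 = 3.36 * (-1.3)^7 ≈ 3.36 * -6.2749 ≈ -21.08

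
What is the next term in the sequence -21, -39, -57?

Differences: -39 - -21 = -18
This is an arithmetic sequence with common difference d = -18.
Next term = -57 + -18 = -75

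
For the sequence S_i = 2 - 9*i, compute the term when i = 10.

S_10 = 2 + -9*10 = 2 + -90 = -88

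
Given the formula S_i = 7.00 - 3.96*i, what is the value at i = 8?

S_8 = 7.0 + -3.96*8 = 7.0 + -31.68 = -24.68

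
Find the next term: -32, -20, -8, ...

Differences: -20 - -32 = 12
This is an arithmetic sequence with common difference d = 12.
Next term = -8 + 12 = 4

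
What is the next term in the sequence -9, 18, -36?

Ratios: 18 / -9 = -2.0
This is a geometric sequence with common ratio r = -2.
Next term = -36 * -2 = 72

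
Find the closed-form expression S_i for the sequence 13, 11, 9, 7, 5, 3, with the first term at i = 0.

Check differences: 11 - 13 = -2
9 - 11 = -2
Common difference d = -2.
First term a = 13.
Formula: S_i = 13 - 2*i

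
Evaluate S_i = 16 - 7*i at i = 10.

S_10 = 16 + -7*10 = 16 + -70 = -54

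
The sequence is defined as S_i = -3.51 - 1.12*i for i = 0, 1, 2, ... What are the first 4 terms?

This is an arithmetic sequence.
i=0: S_0 = -3.51 + -1.12*0 = -3.51
i=1: S_1 = -3.51 + -1.12*1 = -4.63
i=2: S_2 = -3.51 + -1.12*2 = -5.75
i=3: S_3 = -3.51 + -1.12*3 = -6.87
The first 4 terms are: [-3.51, -4.63, -5.75, -6.87]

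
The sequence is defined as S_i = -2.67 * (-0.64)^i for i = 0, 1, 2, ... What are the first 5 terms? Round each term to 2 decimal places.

This is a geometric sequence.
i=0: S_0 = -2.67 * (-0.64)^0 = -2.67
i=1: S_1 = -2.67 * (-0.64)^1 ≈ 1.71
i=2: S_2 = -2.67 * (-0.64)^2 ≈ -1.09
i=3: S_3 = -2.67 * (-0.64)^3 ≈ 0.7
i=4: S_4 = -2.67 * (-0.64)^4 ≈ -0.45
The first 5 terms are: [-2.67, 1.71, -1.09, 0.7, -0.45]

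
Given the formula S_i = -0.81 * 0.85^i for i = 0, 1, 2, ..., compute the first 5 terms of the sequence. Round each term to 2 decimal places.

This is a geometric sequence.
i=0: S_0 = -0.81 * 0.85^0 = -0.81
i=1: S_1 = -0.81 * 0.85^1 ≈ -0.69
i=2: S_2 = -0.81 * 0.85^2 ≈ -0.59
i=3: S_3 = -0.81 * 0.85^3 ≈ -0.5
i=4: S_4 = -0.81 * 0.85^4 ≈ -0.42
The first 5 terms are: [-0.81, -0.69, -0.59, -0.5, -0.42]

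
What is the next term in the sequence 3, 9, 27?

Ratios: 9 / 3 = 3.0
This is a geometric sequence with common ratio r = 3.
Next term = 27 * 3 = 81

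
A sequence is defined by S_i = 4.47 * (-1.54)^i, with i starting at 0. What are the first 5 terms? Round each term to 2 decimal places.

This is a geometric sequence.
i=0: S_0 = 4.47 * (-1.54)^0 = 4.47
i=1: S_1 = 4.47 * (-1.54)^1 ≈ -6.88
i=2: S_2 = 4.47 * (-1.54)^2 ≈ 10.6
i=3: S_3 = 4.47 * (-1.54)^3 ≈ -16.33
i=4: S_4 = 4.47 * (-1.54)^4 ≈ 25.14
The first 5 terms are: [4.47, -6.88, 10.6, -16.33, 25.14]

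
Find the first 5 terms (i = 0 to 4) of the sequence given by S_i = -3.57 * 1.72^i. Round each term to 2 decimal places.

This is a geometric sequence.
i=0: S_0 = -3.57 * 1.72^0 = -3.57
i=1: S_1 = -3.57 * 1.72^1 ≈ -6.14
i=2: S_2 = -3.57 * 1.72^2 ≈ -10.56
i=3: S_3 = -3.57 * 1.72^3 ≈ -18.17
i=4: S_4 = -3.57 * 1.72^4 ≈ -31.25
The first 5 terms are: [-3.57, -6.14, -10.56, -18.17, -31.25]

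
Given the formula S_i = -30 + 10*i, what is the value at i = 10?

S_10 = -30 + 10*10 = -30 + 100 = 70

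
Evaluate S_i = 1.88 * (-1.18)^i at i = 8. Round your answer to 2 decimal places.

S_8 = 1.88 * (-1.18)^8 ≈ 1.88 * 3.7589 ≈ 7.07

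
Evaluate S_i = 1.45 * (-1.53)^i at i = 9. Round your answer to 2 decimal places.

S_9 = 1.45 * (-1.53)^9 ≈ 1.45 * -45.9434 ≈ -66.62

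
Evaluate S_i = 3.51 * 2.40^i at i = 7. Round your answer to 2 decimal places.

S_7 = 3.51 * 2.4^7 ≈ 3.51 * 458.6471 ≈ 1609.85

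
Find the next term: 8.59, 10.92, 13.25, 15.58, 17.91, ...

Differences: 10.92 - 8.59 = 2.33
This is an arithmetic sequence with common difference d = 2.33.
Next term = 17.91 + 2.33 = 20.24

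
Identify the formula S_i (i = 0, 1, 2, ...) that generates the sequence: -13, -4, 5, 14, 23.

Check differences: -4 - -13 = 9
5 - -4 = 9
Common difference d = 9.
First term a = -13.
Formula: S_i = -13 + 9*i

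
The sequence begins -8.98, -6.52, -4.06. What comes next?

Differences: -6.52 - -8.98 = 2.46
This is an arithmetic sequence with common difference d = 2.46.
Next term = -4.06 + 2.46 = -1.6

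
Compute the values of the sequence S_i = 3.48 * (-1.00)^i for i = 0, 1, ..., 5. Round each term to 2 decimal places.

This is a geometric sequence.
i=0: S_0 = 3.48 * (-1.0)^0 = 3.48
i=1: S_1 = 3.48 * (-1.0)^1 = -3.48
i=2: S_2 = 3.48 * (-1.0)^2 = 3.48
i=3: S_3 = 3.48 * (-1.0)^3 = -3.48
i=4: S_4 = 3.48 * (-1.0)^4 = 3.48
i=5: S_5 = 3.48 * (-1.0)^5 = -3.48
The first 6 terms are: [3.48, -3.48, 3.48, -3.48, 3.48, -3.48]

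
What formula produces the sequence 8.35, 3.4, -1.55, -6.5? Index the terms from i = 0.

Check differences: 3.4 - 8.35 = -4.95
-1.55 - 3.4 = -4.95
Common difference d = -4.95.
First term a = 8.35.
Formula: S_i = 8.35 - 4.95*i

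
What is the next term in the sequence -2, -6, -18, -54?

Ratios: -6 / -2 = 3.0
This is a geometric sequence with common ratio r = 3.
Next term = -54 * 3 = -162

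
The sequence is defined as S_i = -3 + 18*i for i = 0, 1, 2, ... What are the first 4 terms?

This is an arithmetic sequence.
i=0: S_0 = -3 + 18*0 = -3
i=1: S_1 = -3 + 18*1 = 15
i=2: S_2 = -3 + 18*2 = 33
i=3: S_3 = -3 + 18*3 = 51
The first 4 terms are: [-3, 15, 33, 51]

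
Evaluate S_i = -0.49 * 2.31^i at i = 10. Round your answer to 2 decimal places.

S_10 = -0.49 * 2.31^10 ≈ -0.49 * 4326.3316 ≈ -2119.9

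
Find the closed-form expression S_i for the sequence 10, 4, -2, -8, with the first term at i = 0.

Check differences: 4 - 10 = -6
-2 - 4 = -6
Common difference d = -6.
First term a = 10.
Formula: S_i = 10 - 6*i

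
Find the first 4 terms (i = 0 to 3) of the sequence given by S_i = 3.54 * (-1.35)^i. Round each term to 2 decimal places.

This is a geometric sequence.
i=0: S_0 = 3.54 * (-1.35)^0 = 3.54
i=1: S_1 = 3.54 * (-1.35)^1 ≈ -4.78
i=2: S_2 = 3.54 * (-1.35)^2 ≈ 6.45
i=3: S_3 = 3.54 * (-1.35)^3 ≈ -8.71
The first 4 terms are: [3.54, -4.78, 6.45, -8.71]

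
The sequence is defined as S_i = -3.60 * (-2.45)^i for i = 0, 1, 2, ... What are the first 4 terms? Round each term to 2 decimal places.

This is a geometric sequence.
i=0: S_0 = -3.6 * (-2.45)^0 = -3.6
i=1: S_1 = -3.6 * (-2.45)^1 = 8.82
i=2: S_2 = -3.6 * (-2.45)^2 ≈ -21.61
i=3: S_3 = -3.6 * (-2.45)^3 ≈ 52.94
The first 4 terms are: [-3.6, 8.82, -21.61, 52.94]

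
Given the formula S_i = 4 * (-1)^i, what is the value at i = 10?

S_10 = 4 * (-1)^10 = 4 * 1 = 4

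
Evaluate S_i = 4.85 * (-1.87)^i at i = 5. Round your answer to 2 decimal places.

S_5 = 4.85 * (-1.87)^5 ≈ 4.85 * -22.8669 ≈ -110.9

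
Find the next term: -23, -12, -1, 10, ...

Differences: -12 - -23 = 11
This is an arithmetic sequence with common difference d = 11.
Next term = 10 + 11 = 21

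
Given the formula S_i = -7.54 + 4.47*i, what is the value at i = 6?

S_6 = -7.54 + 4.47*6 = -7.54 + 26.82 = 19.28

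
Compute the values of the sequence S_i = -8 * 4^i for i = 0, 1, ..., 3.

This is a geometric sequence.
i=0: S_0 = -8 * 4^0 = -8
i=1: S_1 = -8 * 4^1 = -32
i=2: S_2 = -8 * 4^2 = -128
i=3: S_3 = -8 * 4^3 = -512
The first 4 terms are: [-8, -32, -128, -512]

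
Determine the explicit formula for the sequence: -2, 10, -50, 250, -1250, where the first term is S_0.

Check ratios: 10 / -2 = -5.0
Common ratio r = -5.
First term a = -2.
Formula: S_i = -2 * (-5)^i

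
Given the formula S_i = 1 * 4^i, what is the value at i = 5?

S_5 = 1 * 4^5 = 1 * 1024 = 1024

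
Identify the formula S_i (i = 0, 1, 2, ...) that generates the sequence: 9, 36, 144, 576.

Check ratios: 36 / 9 = 4.0
Common ratio r = 4.
First term a = 9.
Formula: S_i = 9 * 4^i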